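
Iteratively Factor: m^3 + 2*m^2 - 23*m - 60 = (m + 4)*(m^2 - 2*m - 15) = (m - 5)*(m + 4)*(m + 3)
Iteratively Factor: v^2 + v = (v)*(v + 1)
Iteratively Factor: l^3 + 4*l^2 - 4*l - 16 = (l - 2)*(l^2 + 6*l + 8) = (l - 2)*(l + 2)*(l + 4)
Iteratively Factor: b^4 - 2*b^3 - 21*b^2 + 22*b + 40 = (b + 4)*(b^3 - 6*b^2 + 3*b + 10) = (b + 1)*(b + 4)*(b^2 - 7*b + 10) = (b - 5)*(b + 1)*(b + 4)*(b - 2)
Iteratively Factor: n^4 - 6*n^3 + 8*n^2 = (n)*(n^3 - 6*n^2 + 8*n) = n*(n - 2)*(n^2 - 4*n) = n*(n - 4)*(n - 2)*(n)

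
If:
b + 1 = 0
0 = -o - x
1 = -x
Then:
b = -1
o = 1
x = -1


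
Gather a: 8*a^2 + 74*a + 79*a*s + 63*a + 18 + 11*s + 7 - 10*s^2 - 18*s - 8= 8*a^2 + a*(79*s + 137) - 10*s^2 - 7*s + 17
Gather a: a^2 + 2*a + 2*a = a^2 + 4*a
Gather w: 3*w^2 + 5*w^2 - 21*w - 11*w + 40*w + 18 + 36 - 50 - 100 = 8*w^2 + 8*w - 96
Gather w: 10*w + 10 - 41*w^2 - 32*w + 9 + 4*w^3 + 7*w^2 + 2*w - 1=4*w^3 - 34*w^2 - 20*w + 18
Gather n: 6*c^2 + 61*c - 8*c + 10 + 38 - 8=6*c^2 + 53*c + 40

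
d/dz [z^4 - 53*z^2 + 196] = 4*z^3 - 106*z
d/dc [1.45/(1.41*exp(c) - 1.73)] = -2.0445*exp(c)/(1.41*exp(c) - 1.73)^2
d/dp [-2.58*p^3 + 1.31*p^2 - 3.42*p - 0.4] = -7.74*p^2 + 2.62*p - 3.42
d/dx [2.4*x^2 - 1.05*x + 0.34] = 4.8*x - 1.05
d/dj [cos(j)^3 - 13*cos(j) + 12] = (13 - 3*cos(j)^2)*sin(j)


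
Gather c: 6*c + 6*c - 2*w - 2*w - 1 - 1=12*c - 4*w - 2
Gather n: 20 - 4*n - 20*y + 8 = -4*n - 20*y + 28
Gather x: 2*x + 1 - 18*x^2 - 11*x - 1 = -18*x^2 - 9*x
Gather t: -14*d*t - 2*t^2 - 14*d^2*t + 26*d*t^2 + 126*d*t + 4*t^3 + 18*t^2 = 4*t^3 + t^2*(26*d + 16) + t*(-14*d^2 + 112*d)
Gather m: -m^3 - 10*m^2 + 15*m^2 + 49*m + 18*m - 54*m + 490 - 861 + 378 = -m^3 + 5*m^2 + 13*m + 7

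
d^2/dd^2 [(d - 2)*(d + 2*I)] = 2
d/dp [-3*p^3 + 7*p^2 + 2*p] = -9*p^2 + 14*p + 2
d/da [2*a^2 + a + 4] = 4*a + 1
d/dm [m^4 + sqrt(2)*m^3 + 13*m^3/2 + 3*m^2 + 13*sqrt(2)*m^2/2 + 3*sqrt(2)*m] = 4*m^3 + 3*sqrt(2)*m^2 + 39*m^2/2 + 6*m + 13*sqrt(2)*m + 3*sqrt(2)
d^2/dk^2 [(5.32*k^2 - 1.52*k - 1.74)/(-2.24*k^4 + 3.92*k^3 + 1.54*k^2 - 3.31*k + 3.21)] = (-160.161792*k^8 + 371.80416*k^7 - 239.138816*k^6 + 123.658752000001*k^5 - 1131.993408*k^4 + 1367.871568*k^3 - 32.290272*k^2 - 229.669272*k - 56.411124)/(11.239424*k^12 - 59.006976*k^11 + 80.080896*k^10 + 70.723072*k^9 - 277.761792*k^8 + 225.307488*k^7 + 108.32444*k^6 - 364.36386*k^5 + 245.690214*k^4 + 13.264399*k^3 - 153.112185*k^2 + 102.319713*k - 33.076161)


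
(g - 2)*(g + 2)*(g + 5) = g^3 + 5*g^2 - 4*g - 20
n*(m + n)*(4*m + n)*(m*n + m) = 4*m^3*n^2 + 4*m^3*n + 5*m^2*n^3 + 5*m^2*n^2 + m*n^4 + m*n^3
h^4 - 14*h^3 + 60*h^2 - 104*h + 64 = (h - 8)*(h - 2)^3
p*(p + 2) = p^2 + 2*p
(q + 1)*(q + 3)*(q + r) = q^3 + q^2*r + 4*q^2 + 4*q*r + 3*q + 3*r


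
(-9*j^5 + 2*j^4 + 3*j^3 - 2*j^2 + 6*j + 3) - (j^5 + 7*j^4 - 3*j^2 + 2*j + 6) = -10*j^5 - 5*j^4 + 3*j^3 + j^2 + 4*j - 3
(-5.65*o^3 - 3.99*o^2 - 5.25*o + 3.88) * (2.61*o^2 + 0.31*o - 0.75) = -14.7465*o^5 - 12.1654*o^4 - 10.7019*o^3 + 11.4918*o^2 + 5.1403*o - 2.91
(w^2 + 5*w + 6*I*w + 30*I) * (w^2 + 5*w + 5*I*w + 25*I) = w^4 + 10*w^3 + 11*I*w^3 - 5*w^2 + 110*I*w^2 - 300*w + 275*I*w - 750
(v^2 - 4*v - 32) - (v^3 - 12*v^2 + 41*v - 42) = -v^3 + 13*v^2 - 45*v + 10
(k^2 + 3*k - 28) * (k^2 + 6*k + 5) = k^4 + 9*k^3 - 5*k^2 - 153*k - 140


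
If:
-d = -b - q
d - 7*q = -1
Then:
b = 6*q - 1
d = 7*q - 1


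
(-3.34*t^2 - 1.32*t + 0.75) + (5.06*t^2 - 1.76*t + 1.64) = 1.72*t^2 - 3.08*t + 2.39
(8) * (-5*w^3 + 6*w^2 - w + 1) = -40*w^3 + 48*w^2 - 8*w + 8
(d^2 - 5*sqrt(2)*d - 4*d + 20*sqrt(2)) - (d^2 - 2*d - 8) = -5*sqrt(2)*d - 2*d + 8 + 20*sqrt(2)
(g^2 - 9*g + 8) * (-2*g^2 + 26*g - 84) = -2*g^4 + 44*g^3 - 334*g^2 + 964*g - 672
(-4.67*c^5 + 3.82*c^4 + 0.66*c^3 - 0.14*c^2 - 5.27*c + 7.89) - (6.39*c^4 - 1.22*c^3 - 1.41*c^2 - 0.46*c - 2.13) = -4.67*c^5 - 2.57*c^4 + 1.88*c^3 + 1.27*c^2 - 4.81*c + 10.02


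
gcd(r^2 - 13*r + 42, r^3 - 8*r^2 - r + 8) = 1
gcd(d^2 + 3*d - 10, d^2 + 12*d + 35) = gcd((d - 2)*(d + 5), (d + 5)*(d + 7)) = d + 5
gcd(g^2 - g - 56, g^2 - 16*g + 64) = g - 8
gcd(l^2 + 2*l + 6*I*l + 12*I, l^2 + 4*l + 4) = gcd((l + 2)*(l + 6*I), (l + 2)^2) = l + 2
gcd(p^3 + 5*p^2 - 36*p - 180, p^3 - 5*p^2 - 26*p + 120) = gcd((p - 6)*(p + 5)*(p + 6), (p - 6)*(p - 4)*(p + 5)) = p^2 - p - 30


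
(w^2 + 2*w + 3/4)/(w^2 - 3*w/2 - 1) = (w + 3/2)/(w - 2)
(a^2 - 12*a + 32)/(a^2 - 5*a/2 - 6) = 2*(a - 8)/(2*a + 3)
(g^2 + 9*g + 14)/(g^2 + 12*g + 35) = (g + 2)/(g + 5)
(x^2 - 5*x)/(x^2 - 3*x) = (x - 5)/(x - 3)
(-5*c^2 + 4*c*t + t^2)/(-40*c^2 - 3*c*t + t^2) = (-c + t)/(-8*c + t)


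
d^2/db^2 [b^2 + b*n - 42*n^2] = 2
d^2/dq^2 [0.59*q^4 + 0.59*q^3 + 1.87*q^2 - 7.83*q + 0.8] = 7.08*q^2 + 3.54*q + 3.74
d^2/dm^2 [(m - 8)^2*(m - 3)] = 6*m - 38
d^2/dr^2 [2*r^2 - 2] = 4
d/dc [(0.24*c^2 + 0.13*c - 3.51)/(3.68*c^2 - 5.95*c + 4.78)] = (-1.9064*c^2 + 28.128*c - 20.2631)/(13.5424*c^4 - 43.792*c^3 + 70.5833*c^2 - 56.882*c + 22.8484)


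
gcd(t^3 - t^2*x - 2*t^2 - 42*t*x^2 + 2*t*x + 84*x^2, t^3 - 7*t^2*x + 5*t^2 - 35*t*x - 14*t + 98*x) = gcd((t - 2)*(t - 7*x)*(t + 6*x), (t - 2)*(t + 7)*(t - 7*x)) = -t^2 + 7*t*x + 2*t - 14*x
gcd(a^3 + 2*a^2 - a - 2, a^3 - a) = a^2 - 1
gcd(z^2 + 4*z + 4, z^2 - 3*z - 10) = z + 2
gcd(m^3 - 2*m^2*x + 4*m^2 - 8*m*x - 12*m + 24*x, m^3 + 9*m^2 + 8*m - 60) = m^2 + 4*m - 12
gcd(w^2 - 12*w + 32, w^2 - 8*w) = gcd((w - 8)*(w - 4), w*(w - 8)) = w - 8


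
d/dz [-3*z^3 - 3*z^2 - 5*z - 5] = -9*z^2 - 6*z - 5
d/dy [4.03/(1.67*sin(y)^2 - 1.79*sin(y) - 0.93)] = (7.2137 - 13.4602*sin(y))*cos(y)/(-1.67*sin(y)^2 + 1.79*sin(y) + 0.93)^2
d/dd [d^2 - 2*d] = 2*d - 2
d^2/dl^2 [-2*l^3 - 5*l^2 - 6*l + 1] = -12*l - 10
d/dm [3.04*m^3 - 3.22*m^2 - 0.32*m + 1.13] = 9.12*m^2 - 6.44*m - 0.32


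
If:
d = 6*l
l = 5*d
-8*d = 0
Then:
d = 0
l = 0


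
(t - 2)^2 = t^2 - 4*t + 4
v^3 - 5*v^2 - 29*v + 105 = (v - 7)*(v - 3)*(v + 5)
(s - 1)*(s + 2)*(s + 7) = s^3 + 8*s^2 + 5*s - 14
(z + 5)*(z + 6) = z^2 + 11*z + 30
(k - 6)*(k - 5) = k^2 - 11*k + 30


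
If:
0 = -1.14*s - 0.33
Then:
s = -0.29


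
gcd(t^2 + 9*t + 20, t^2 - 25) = t + 5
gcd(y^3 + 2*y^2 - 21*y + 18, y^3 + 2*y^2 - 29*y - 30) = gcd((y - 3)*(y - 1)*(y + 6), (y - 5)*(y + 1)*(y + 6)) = y + 6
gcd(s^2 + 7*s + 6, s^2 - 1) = s + 1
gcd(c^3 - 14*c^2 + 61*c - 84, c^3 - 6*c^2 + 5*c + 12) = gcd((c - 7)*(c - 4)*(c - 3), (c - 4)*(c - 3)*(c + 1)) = c^2 - 7*c + 12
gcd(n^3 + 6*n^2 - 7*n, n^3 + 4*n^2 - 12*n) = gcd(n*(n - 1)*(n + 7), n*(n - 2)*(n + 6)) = n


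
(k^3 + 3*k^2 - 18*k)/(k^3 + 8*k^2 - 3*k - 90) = k/(k + 5)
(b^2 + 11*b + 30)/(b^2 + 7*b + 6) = (b + 5)/(b + 1)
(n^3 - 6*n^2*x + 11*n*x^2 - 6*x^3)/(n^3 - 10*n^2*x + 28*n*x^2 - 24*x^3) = (n^2 - 4*n*x + 3*x^2)/(n^2 - 8*n*x + 12*x^2)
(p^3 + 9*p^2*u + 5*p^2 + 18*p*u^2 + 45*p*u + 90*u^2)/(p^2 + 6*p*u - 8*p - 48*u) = (p^2 + 3*p*u + 5*p + 15*u)/(p - 8)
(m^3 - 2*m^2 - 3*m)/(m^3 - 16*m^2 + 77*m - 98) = m*(m^2 - 2*m - 3)/(m^3 - 16*m^2 + 77*m - 98)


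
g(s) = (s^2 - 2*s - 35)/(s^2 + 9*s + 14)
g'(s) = (-2*s - 9)*(s^2 - 2*s - 35)/(s^2 + 9*s + 14)^2 + (2*s - 2)/(s^2 + 9*s + 14)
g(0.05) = -2.43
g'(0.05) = 1.40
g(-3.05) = 4.73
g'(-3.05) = 5.26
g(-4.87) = 0.25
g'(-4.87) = 1.89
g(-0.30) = -3.01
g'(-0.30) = 1.99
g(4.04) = -0.40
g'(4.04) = 0.19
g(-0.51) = -3.49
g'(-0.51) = 2.57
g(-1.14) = -6.23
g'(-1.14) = 7.46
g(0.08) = -2.39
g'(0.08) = 1.36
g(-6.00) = -3.25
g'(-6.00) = 5.94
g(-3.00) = 5.00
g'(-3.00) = 5.75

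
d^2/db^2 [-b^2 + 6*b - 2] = -2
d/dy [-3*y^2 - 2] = -6*y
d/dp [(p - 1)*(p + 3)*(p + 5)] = 3*p^2 + 14*p + 7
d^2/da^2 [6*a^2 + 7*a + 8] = 12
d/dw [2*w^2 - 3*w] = 4*w - 3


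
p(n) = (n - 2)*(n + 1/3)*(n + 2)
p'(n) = (n - 2)*(n + 1/3) + (n - 2)*(n + 2) + (n + 1/3)*(n + 2)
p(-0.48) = 0.55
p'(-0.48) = -3.63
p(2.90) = 14.26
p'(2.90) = 23.16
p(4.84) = 100.50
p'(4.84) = 69.50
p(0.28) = -2.41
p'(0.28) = -3.58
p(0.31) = -2.51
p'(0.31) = -3.51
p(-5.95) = -176.38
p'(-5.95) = 98.24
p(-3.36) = -22.06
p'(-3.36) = 27.63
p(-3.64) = -30.59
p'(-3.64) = 33.32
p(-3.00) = -13.33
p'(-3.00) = 21.00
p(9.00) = 718.67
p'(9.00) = 245.00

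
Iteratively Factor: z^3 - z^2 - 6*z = (z)*(z^2 - z - 6) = z*(z - 3)*(z + 2)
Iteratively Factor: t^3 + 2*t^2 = (t)*(t^2 + 2*t) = t*(t + 2)*(t)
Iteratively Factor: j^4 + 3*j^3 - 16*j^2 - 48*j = (j - 4)*(j^3 + 7*j^2 + 12*j) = (j - 4)*(j + 4)*(j^2 + 3*j) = (j - 4)*(j + 3)*(j + 4)*(j)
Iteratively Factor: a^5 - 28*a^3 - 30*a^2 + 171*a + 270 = (a + 3)*(a^4 - 3*a^3 - 19*a^2 + 27*a + 90) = (a + 2)*(a + 3)*(a^3 - 5*a^2 - 9*a + 45) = (a - 5)*(a + 2)*(a + 3)*(a^2 - 9) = (a - 5)*(a + 2)*(a + 3)^2*(a - 3)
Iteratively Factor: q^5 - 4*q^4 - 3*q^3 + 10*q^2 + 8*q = (q + 1)*(q^4 - 5*q^3 + 2*q^2 + 8*q) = (q - 4)*(q + 1)*(q^3 - q^2 - 2*q) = q*(q - 4)*(q + 1)*(q^2 - q - 2) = q*(q - 4)*(q - 2)*(q + 1)*(q + 1)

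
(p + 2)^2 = p^2 + 4*p + 4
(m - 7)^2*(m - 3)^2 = m^4 - 20*m^3 + 142*m^2 - 420*m + 441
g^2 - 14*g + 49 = (g - 7)^2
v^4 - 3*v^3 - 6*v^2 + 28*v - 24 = (v - 2)^3*(v + 3)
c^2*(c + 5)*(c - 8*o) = c^4 - 8*c^3*o + 5*c^3 - 40*c^2*o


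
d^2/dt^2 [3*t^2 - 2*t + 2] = 6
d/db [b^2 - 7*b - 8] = 2*b - 7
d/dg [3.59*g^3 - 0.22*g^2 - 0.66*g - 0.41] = 10.77*g^2 - 0.44*g - 0.66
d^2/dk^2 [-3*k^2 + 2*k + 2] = -6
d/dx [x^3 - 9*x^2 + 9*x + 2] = 3*x^2 - 18*x + 9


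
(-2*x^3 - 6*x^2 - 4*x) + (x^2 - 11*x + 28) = -2*x^3 - 5*x^2 - 15*x + 28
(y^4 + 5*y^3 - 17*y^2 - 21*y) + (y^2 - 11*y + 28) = y^4 + 5*y^3 - 16*y^2 - 32*y + 28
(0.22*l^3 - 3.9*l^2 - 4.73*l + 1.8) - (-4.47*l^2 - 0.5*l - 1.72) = 0.22*l^3 + 0.57*l^2 - 4.23*l + 3.52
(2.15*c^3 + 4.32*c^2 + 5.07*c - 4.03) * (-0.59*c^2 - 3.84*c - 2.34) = -1.2685*c^5 - 10.8048*c^4 - 24.6111*c^3 - 27.1999*c^2 + 3.6114*c + 9.4302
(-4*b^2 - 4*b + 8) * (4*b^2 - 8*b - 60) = -16*b^4 + 16*b^3 + 304*b^2 + 176*b - 480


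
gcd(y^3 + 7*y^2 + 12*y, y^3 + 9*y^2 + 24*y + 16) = y + 4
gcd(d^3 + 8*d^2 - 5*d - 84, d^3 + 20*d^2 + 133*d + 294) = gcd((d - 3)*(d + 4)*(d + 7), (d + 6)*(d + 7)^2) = d + 7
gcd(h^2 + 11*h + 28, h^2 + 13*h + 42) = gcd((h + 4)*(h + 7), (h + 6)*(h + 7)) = h + 7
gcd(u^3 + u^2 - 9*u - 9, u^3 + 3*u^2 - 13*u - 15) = u^2 - 2*u - 3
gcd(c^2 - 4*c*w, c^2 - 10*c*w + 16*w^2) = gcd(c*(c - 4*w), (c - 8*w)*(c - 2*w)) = 1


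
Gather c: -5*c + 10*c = 5*c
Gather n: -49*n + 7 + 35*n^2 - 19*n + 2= 35*n^2 - 68*n + 9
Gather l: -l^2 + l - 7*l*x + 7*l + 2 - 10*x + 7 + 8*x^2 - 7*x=-l^2 + l*(8 - 7*x) + 8*x^2 - 17*x + 9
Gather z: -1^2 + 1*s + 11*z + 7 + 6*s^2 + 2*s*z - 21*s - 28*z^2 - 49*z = 6*s^2 - 20*s - 28*z^2 + z*(2*s - 38) + 6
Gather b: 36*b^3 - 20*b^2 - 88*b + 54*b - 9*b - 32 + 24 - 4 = 36*b^3 - 20*b^2 - 43*b - 12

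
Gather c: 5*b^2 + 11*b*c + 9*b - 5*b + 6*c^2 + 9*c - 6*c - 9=5*b^2 + 4*b + 6*c^2 + c*(11*b + 3) - 9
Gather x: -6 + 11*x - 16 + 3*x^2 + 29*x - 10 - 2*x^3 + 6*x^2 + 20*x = -2*x^3 + 9*x^2 + 60*x - 32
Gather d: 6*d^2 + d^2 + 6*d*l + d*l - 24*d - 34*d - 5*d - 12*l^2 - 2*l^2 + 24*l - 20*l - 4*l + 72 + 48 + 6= 7*d^2 + d*(7*l - 63) - 14*l^2 + 126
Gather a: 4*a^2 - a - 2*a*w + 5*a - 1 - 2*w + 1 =4*a^2 + a*(4 - 2*w) - 2*w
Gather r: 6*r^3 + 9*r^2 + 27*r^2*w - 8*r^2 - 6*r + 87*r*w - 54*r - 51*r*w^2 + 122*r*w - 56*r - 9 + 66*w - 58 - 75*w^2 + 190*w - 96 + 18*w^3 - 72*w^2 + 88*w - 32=6*r^3 + r^2*(27*w + 1) + r*(-51*w^2 + 209*w - 116) + 18*w^3 - 147*w^2 + 344*w - 195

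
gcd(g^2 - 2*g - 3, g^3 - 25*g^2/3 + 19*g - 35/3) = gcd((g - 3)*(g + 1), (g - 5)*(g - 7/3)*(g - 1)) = 1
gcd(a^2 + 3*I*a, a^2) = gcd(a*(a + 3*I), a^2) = a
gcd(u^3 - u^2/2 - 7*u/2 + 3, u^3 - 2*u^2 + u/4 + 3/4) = u^2 - 5*u/2 + 3/2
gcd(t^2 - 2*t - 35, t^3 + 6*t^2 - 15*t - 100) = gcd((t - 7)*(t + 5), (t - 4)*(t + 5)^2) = t + 5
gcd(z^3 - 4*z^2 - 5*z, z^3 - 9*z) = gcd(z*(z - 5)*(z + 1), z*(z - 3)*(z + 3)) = z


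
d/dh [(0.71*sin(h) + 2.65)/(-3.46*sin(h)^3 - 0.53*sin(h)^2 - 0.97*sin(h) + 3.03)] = (4.9132*sin(h)^3 + 27.8833*sin(h)^2 + 2.809*sin(h) + 4.7218)*cos(h)/(11.9716*sin(h)^6 + 3.6676*sin(h)^5 + 6.9933*sin(h)^4 - 19.9394*sin(h)^3 - 2.2709*sin(h)^2 - 5.8782*sin(h) + 9.1809)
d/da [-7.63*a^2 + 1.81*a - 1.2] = 1.81 - 15.26*a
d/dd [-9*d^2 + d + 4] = 1 - 18*d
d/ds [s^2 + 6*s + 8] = 2*s + 6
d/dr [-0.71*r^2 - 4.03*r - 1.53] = -1.42*r - 4.03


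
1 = 1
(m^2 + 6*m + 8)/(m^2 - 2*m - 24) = (m + 2)/(m - 6)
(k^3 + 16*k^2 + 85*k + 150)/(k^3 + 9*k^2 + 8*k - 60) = (k + 5)/(k - 2)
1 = 1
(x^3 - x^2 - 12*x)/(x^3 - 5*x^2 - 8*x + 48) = x/(x - 4)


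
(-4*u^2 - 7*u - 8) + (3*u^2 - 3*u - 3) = -u^2 - 10*u - 11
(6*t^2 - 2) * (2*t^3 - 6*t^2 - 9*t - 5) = 12*t^5 - 36*t^4 - 58*t^3 - 18*t^2 + 18*t + 10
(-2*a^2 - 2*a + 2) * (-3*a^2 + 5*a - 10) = 6*a^4 - 4*a^3 + 4*a^2 + 30*a - 20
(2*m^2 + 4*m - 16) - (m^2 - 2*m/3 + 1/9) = m^2 + 14*m/3 - 145/9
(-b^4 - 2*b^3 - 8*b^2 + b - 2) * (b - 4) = -b^5 + 2*b^4 + 33*b^2 - 6*b + 8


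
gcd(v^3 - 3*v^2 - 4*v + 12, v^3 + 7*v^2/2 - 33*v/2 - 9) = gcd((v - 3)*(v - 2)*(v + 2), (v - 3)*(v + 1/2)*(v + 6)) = v - 3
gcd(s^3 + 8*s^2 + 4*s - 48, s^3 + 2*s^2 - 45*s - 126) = s + 6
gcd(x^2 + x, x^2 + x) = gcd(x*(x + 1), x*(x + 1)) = x^2 + x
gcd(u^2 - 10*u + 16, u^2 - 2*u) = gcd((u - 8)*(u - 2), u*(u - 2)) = u - 2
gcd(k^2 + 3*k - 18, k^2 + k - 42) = 1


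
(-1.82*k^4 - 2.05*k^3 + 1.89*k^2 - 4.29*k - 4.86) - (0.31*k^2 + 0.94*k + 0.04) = -1.82*k^4 - 2.05*k^3 + 1.58*k^2 - 5.23*k - 4.9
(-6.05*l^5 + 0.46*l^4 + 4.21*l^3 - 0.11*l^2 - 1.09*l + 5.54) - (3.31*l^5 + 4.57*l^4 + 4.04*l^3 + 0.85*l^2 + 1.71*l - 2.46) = -9.36*l^5 - 4.11*l^4 + 0.17*l^3 - 0.96*l^2 - 2.8*l + 8.0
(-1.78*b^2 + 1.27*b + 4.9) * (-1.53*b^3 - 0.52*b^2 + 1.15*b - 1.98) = 2.7234*b^5 - 1.0175*b^4 - 10.2044*b^3 + 2.4369*b^2 + 3.1204*b - 9.702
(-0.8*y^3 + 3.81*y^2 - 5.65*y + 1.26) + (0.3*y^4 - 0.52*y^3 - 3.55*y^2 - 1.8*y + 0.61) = 0.3*y^4 - 1.32*y^3 + 0.26*y^2 - 7.45*y + 1.87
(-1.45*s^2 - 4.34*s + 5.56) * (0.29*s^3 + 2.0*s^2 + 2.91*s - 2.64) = -0.4205*s^5 - 4.1586*s^4 - 11.2871*s^3 + 2.3186*s^2 + 27.6372*s - 14.6784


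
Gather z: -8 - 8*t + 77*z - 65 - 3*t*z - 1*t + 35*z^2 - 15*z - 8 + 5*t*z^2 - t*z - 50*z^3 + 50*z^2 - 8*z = -9*t - 50*z^3 + z^2*(5*t + 85) + z*(54 - 4*t) - 81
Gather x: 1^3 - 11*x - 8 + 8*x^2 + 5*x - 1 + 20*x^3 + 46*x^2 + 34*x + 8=20*x^3 + 54*x^2 + 28*x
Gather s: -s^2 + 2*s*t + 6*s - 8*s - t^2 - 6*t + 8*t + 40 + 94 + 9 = -s^2 + s*(2*t - 2) - t^2 + 2*t + 143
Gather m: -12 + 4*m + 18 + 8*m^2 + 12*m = 8*m^2 + 16*m + 6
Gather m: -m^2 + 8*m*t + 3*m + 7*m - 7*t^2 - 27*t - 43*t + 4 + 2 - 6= -m^2 + m*(8*t + 10) - 7*t^2 - 70*t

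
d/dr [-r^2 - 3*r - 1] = -2*r - 3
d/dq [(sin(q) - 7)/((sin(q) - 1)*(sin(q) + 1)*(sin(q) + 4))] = (-2*sin(q)^3 + 17*sin(q)^2 + 56*sin(q) - 11)/((sin(q) + 4)^2*cos(q)^3)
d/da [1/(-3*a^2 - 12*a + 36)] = 2*(a + 2)/(3*(a^2 + 4*a - 12)^2)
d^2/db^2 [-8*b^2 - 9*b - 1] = -16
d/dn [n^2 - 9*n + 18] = 2*n - 9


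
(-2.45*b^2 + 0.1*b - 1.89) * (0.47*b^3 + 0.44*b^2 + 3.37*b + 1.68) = -1.1515*b^5 - 1.031*b^4 - 9.1008*b^3 - 4.6106*b^2 - 6.2013*b - 3.1752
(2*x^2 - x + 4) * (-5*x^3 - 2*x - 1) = -10*x^5 + 5*x^4 - 24*x^3 - 7*x - 4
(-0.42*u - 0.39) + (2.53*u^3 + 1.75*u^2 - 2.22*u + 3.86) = 2.53*u^3 + 1.75*u^2 - 2.64*u + 3.47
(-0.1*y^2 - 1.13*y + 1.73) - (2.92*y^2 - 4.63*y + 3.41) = -3.02*y^2 + 3.5*y - 1.68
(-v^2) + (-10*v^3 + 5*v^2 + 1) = -10*v^3 + 4*v^2 + 1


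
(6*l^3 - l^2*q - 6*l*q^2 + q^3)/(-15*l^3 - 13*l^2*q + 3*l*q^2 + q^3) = (6*l^2 - 7*l*q + q^2)/(-15*l^2 + 2*l*q + q^2)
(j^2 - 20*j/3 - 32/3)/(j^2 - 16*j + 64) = (j + 4/3)/(j - 8)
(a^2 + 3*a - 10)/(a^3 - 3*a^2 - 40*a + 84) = (a + 5)/(a^2 - a - 42)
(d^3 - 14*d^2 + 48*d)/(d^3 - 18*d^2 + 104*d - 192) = d/(d - 4)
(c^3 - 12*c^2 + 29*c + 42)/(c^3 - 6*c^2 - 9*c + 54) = (c^2 - 6*c - 7)/(c^2 - 9)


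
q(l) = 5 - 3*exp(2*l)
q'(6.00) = -976528.75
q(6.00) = -488259.37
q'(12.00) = -158934732779.06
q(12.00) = -79467366384.53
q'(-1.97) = -0.12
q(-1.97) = 4.94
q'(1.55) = -133.19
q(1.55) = -61.59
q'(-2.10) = -0.09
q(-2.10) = 4.96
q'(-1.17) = -0.58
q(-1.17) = 4.71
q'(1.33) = -85.78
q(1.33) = -37.89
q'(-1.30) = -0.45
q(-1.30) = 4.78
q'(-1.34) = -0.41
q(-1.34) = 4.79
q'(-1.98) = -0.11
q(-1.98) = 4.94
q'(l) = -6*exp(2*l)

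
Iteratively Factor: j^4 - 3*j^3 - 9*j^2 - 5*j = (j + 1)*(j^3 - 4*j^2 - 5*j) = (j + 1)^2*(j^2 - 5*j) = j*(j + 1)^2*(j - 5)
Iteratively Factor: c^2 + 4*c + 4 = (c + 2)*(c + 2)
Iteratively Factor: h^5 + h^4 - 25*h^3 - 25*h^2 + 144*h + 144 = (h + 1)*(h^4 - 25*h^2 + 144) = (h + 1)*(h + 4)*(h^3 - 4*h^2 - 9*h + 36) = (h - 3)*(h + 1)*(h + 4)*(h^2 - h - 12) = (h - 4)*(h - 3)*(h + 1)*(h + 4)*(h + 3)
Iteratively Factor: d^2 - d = (d - 1)*(d)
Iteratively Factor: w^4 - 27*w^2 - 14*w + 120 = (w - 2)*(w^3 + 2*w^2 - 23*w - 60) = (w - 2)*(w + 3)*(w^2 - w - 20) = (w - 5)*(w - 2)*(w + 3)*(w + 4)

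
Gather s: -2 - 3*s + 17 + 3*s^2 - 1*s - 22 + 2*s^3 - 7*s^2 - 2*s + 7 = 2*s^3 - 4*s^2 - 6*s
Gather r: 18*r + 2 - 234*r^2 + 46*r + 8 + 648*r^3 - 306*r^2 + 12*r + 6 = 648*r^3 - 540*r^2 + 76*r + 16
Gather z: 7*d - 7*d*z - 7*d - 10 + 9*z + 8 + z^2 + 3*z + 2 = z^2 + z*(12 - 7*d)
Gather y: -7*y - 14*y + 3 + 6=9 - 21*y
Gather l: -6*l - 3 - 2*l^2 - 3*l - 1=-2*l^2 - 9*l - 4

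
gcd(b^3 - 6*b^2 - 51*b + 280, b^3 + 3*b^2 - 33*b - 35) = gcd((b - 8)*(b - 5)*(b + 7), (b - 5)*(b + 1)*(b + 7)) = b^2 + 2*b - 35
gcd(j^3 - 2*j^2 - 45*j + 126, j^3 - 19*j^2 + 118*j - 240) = j - 6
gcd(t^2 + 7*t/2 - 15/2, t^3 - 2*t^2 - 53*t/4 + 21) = t - 3/2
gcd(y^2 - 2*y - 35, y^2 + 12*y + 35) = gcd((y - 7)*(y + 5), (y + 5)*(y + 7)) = y + 5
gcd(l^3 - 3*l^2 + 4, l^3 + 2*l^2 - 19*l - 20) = l + 1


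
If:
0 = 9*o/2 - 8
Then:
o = 16/9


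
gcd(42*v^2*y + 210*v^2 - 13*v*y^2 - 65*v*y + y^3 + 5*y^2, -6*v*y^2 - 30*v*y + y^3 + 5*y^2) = -6*v*y - 30*v + y^2 + 5*y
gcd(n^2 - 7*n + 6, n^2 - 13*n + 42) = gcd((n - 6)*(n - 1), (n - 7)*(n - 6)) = n - 6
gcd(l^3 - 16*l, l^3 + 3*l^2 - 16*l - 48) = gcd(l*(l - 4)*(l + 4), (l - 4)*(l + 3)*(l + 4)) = l^2 - 16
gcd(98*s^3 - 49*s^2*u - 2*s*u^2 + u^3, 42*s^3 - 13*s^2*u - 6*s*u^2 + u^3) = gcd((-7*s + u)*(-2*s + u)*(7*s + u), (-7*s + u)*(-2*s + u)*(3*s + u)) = 14*s^2 - 9*s*u + u^2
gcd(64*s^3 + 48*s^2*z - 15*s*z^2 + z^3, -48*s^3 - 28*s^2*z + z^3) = 1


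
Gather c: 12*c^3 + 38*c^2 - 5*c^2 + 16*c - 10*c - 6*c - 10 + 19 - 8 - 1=12*c^3 + 33*c^2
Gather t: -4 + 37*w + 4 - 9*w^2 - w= -9*w^2 + 36*w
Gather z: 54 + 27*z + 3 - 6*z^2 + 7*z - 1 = -6*z^2 + 34*z + 56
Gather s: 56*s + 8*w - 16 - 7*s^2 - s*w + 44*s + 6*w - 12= -7*s^2 + s*(100 - w) + 14*w - 28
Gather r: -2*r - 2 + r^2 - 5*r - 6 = r^2 - 7*r - 8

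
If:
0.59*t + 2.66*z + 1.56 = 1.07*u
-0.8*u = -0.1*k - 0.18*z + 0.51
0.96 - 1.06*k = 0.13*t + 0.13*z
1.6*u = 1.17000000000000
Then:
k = 2.97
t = -21.30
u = 0.73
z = 4.43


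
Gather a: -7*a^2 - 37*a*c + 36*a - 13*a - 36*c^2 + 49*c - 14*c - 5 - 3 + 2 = -7*a^2 + a*(23 - 37*c) - 36*c^2 + 35*c - 6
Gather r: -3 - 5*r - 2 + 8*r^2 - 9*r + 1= 8*r^2 - 14*r - 4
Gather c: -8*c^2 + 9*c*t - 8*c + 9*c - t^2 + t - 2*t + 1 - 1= -8*c^2 + c*(9*t + 1) - t^2 - t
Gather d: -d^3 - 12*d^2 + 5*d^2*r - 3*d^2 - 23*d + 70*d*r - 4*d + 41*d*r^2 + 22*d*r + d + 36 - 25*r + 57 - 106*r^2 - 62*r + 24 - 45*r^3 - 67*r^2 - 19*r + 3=-d^3 + d^2*(5*r - 15) + d*(41*r^2 + 92*r - 26) - 45*r^3 - 173*r^2 - 106*r + 120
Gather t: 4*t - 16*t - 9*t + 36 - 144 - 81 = -21*t - 189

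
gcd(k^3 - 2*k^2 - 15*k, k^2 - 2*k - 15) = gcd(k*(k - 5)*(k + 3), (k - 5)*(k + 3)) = k^2 - 2*k - 15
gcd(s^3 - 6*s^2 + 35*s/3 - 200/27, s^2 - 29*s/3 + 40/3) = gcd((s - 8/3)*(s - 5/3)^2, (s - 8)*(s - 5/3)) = s - 5/3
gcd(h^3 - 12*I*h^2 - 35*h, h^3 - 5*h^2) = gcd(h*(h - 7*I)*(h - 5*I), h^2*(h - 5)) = h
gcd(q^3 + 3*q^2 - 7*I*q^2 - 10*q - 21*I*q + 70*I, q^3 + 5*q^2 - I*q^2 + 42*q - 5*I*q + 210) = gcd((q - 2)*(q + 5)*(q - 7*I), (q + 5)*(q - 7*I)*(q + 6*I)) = q^2 + q*(5 - 7*I) - 35*I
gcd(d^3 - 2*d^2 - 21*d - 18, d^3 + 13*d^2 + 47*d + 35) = d + 1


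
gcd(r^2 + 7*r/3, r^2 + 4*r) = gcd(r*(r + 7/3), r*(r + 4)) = r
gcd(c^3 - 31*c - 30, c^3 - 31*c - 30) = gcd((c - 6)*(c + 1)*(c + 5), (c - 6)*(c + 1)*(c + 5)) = c^3 - 31*c - 30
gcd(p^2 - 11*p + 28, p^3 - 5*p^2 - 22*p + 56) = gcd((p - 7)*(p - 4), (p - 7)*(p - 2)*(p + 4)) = p - 7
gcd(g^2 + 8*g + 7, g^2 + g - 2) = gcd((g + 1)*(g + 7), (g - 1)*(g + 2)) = 1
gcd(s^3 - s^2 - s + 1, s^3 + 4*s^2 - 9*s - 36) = 1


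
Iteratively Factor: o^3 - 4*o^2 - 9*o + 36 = (o + 3)*(o^2 - 7*o + 12) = (o - 4)*(o + 3)*(o - 3)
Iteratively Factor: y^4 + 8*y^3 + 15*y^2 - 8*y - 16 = (y - 1)*(y^3 + 9*y^2 + 24*y + 16) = (y - 1)*(y + 4)*(y^2 + 5*y + 4) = (y - 1)*(y + 1)*(y + 4)*(y + 4)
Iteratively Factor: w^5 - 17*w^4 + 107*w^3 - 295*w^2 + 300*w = (w - 5)*(w^4 - 12*w^3 + 47*w^2 - 60*w) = (w - 5)*(w - 3)*(w^3 - 9*w^2 + 20*w) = (w - 5)*(w - 4)*(w - 3)*(w^2 - 5*w) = w*(w - 5)*(w - 4)*(w - 3)*(w - 5)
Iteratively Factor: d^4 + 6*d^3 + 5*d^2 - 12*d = (d - 1)*(d^3 + 7*d^2 + 12*d) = d*(d - 1)*(d^2 + 7*d + 12) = d*(d - 1)*(d + 4)*(d + 3)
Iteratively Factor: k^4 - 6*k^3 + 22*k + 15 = (k + 1)*(k^3 - 7*k^2 + 7*k + 15) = (k + 1)^2*(k^2 - 8*k + 15) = (k - 3)*(k + 1)^2*(k - 5)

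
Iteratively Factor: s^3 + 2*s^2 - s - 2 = (s + 1)*(s^2 + s - 2) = (s - 1)*(s + 1)*(s + 2)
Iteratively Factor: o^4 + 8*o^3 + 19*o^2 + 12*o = (o + 4)*(o^3 + 4*o^2 + 3*o) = (o + 3)*(o + 4)*(o^2 + o) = o*(o + 3)*(o + 4)*(o + 1)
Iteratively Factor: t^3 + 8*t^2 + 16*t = (t + 4)*(t^2 + 4*t) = t*(t + 4)*(t + 4)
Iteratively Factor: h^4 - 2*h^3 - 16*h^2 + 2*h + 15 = (h + 3)*(h^3 - 5*h^2 - h + 5) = (h - 5)*(h + 3)*(h^2 - 1) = (h - 5)*(h - 1)*(h + 3)*(h + 1)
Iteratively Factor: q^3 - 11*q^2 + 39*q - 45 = (q - 3)*(q^2 - 8*q + 15) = (q - 5)*(q - 3)*(q - 3)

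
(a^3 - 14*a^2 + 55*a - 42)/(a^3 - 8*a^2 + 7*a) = (a - 6)/a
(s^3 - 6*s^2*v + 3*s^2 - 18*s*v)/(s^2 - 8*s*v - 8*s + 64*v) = s*(s^2 - 6*s*v + 3*s - 18*v)/(s^2 - 8*s*v - 8*s + 64*v)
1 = 1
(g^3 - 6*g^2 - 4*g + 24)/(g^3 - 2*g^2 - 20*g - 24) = (g - 2)/(g + 2)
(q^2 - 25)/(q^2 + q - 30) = (q + 5)/(q + 6)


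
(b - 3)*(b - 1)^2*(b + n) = b^4 + b^3*n - 5*b^3 - 5*b^2*n + 7*b^2 + 7*b*n - 3*b - 3*n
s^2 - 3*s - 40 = (s - 8)*(s + 5)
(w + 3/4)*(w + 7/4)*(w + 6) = w^3 + 17*w^2/2 + 261*w/16 + 63/8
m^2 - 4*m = m*(m - 4)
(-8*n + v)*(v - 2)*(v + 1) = -8*n*v^2 + 8*n*v + 16*n + v^3 - v^2 - 2*v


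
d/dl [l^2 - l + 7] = 2*l - 1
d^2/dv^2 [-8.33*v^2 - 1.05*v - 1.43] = -16.6600000000000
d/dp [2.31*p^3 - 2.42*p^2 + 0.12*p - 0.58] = 6.93*p^2 - 4.84*p + 0.12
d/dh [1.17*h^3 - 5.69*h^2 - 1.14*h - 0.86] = 3.51*h^2 - 11.38*h - 1.14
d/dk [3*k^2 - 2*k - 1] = 6*k - 2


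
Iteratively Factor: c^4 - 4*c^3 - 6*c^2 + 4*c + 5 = (c - 1)*(c^3 - 3*c^2 - 9*c - 5) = (c - 1)*(c + 1)*(c^2 - 4*c - 5) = (c - 1)*(c + 1)^2*(c - 5)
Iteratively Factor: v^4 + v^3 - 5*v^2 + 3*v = (v - 1)*(v^3 + 2*v^2 - 3*v) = (v - 1)^2*(v^2 + 3*v) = v*(v - 1)^2*(v + 3)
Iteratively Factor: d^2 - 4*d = (d - 4)*(d)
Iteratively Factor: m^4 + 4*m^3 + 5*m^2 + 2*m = (m)*(m^3 + 4*m^2 + 5*m + 2) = m*(m + 2)*(m^2 + 2*m + 1) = m*(m + 1)*(m + 2)*(m + 1)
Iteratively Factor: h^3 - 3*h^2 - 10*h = (h - 5)*(h^2 + 2*h) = h*(h - 5)*(h + 2)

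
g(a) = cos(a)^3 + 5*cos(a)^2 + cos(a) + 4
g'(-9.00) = -2.32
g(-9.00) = 6.48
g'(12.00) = 6.21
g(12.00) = 9.01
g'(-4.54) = 0.62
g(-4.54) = 3.97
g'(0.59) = -6.33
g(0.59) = 8.86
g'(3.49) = -1.96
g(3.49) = 6.65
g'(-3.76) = 2.99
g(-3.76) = 5.96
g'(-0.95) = 6.37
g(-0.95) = 6.47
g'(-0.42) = 5.15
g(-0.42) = 9.84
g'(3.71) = -2.85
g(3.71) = 6.11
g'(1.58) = -0.91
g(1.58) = 3.99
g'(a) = -3*sin(a)*cos(a)^2 - 10*sin(a)*cos(a) - sin(a)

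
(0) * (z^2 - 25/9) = 0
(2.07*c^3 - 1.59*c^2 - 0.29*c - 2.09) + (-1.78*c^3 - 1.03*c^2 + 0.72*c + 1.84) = 0.29*c^3 - 2.62*c^2 + 0.43*c - 0.25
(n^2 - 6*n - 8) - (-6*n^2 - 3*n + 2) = 7*n^2 - 3*n - 10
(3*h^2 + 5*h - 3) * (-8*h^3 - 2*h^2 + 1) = -24*h^5 - 46*h^4 + 14*h^3 + 9*h^2 + 5*h - 3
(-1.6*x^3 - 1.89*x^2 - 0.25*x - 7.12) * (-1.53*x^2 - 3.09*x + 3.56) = 2.448*x^5 + 7.8357*x^4 + 0.526599999999999*x^3 + 4.9377*x^2 + 21.1108*x - 25.3472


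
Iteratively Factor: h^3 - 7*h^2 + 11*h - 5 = (h - 1)*(h^2 - 6*h + 5) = (h - 1)^2*(h - 5)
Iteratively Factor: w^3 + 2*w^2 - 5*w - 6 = (w + 1)*(w^2 + w - 6) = (w + 1)*(w + 3)*(w - 2)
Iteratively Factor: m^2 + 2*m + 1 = (m + 1)*(m + 1)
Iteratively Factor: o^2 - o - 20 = (o + 4)*(o - 5)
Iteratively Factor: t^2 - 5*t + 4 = (t - 4)*(t - 1)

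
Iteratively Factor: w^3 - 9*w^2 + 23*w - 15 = (w - 1)*(w^2 - 8*w + 15) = (w - 3)*(w - 1)*(w - 5)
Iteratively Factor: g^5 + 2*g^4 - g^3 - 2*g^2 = (g - 1)*(g^4 + 3*g^3 + 2*g^2) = (g - 1)*(g + 2)*(g^3 + g^2) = (g - 1)*(g + 1)*(g + 2)*(g^2) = g*(g - 1)*(g + 1)*(g + 2)*(g)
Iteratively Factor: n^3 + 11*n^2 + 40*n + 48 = (n + 4)*(n^2 + 7*n + 12) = (n + 3)*(n + 4)*(n + 4)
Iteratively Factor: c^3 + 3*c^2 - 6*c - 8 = (c + 1)*(c^2 + 2*c - 8) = (c + 1)*(c + 4)*(c - 2)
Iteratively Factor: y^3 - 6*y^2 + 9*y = (y - 3)*(y^2 - 3*y) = (y - 3)^2*(y)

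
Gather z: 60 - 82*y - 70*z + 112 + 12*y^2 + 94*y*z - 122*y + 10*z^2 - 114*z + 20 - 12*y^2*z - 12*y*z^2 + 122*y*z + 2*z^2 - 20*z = 12*y^2 - 204*y + z^2*(12 - 12*y) + z*(-12*y^2 + 216*y - 204) + 192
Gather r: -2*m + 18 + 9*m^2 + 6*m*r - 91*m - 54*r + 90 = 9*m^2 - 93*m + r*(6*m - 54) + 108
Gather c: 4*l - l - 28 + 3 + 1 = 3*l - 24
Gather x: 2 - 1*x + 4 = 6 - x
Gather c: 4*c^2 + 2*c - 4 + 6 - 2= 4*c^2 + 2*c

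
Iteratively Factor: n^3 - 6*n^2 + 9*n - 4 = (n - 4)*(n^2 - 2*n + 1) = (n - 4)*(n - 1)*(n - 1)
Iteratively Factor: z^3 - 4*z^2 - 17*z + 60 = (z - 5)*(z^2 + z - 12) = (z - 5)*(z + 4)*(z - 3)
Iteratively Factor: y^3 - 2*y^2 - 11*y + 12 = (y - 4)*(y^2 + 2*y - 3) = (y - 4)*(y - 1)*(y + 3)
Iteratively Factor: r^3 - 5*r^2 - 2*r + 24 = (r - 4)*(r^2 - r - 6) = (r - 4)*(r - 3)*(r + 2)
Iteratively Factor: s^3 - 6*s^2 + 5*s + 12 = (s - 3)*(s^2 - 3*s - 4) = (s - 3)*(s + 1)*(s - 4)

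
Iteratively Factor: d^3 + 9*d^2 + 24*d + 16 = (d + 4)*(d^2 + 5*d + 4) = (d + 1)*(d + 4)*(d + 4)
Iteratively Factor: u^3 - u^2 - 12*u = (u - 4)*(u^2 + 3*u) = (u - 4)*(u + 3)*(u)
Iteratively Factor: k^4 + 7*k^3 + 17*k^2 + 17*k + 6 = (k + 1)*(k^3 + 6*k^2 + 11*k + 6) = (k + 1)*(k + 2)*(k^2 + 4*k + 3) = (k + 1)^2*(k + 2)*(k + 3)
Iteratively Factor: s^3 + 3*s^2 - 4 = (s - 1)*(s^2 + 4*s + 4) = (s - 1)*(s + 2)*(s + 2)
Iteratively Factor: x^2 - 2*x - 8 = (x - 4)*(x + 2)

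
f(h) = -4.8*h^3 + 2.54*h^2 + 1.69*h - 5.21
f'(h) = -14.4*h^2 + 5.08*h + 1.69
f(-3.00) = 142.18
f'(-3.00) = -143.15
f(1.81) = -22.29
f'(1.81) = -36.29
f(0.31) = -4.59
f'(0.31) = 1.88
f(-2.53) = 84.51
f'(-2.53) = -103.34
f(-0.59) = -4.34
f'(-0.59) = -6.32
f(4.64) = -422.19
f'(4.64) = -284.77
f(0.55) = -4.31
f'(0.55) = 0.13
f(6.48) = -1193.67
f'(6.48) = -570.05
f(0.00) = -5.21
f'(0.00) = 1.69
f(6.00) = -940.43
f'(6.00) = -486.23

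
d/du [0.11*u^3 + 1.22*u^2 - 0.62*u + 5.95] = 0.33*u^2 + 2.44*u - 0.62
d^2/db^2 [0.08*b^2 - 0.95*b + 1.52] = 0.160000000000000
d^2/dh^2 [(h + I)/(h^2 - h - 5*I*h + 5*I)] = 2*((h + I)*(-2*h + 1 + 5*I)^2 + (-3*h + 1 + 4*I)*(h^2 - h - 5*I*h + 5*I))/(h^2 - h - 5*I*h + 5*I)^3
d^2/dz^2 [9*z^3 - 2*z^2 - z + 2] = 54*z - 4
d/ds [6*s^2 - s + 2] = 12*s - 1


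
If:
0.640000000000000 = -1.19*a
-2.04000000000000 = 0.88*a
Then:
No Solution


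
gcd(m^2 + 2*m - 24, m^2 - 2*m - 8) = m - 4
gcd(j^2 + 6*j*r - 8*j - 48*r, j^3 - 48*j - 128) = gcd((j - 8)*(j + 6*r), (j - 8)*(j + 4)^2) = j - 8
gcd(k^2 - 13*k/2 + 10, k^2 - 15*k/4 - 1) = k - 4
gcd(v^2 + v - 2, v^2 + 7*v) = 1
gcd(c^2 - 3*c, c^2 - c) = c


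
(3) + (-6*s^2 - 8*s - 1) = -6*s^2 - 8*s + 2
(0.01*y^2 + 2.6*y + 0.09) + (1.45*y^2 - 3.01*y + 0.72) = 1.46*y^2 - 0.41*y + 0.81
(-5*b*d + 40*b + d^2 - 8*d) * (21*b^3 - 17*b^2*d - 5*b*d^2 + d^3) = -105*b^4*d + 840*b^4 + 106*b^3*d^2 - 848*b^3*d + 8*b^2*d^3 - 64*b^2*d^2 - 10*b*d^4 + 80*b*d^3 + d^5 - 8*d^4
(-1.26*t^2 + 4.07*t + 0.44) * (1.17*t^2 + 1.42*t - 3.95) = -1.4742*t^4 + 2.9727*t^3 + 11.2712*t^2 - 15.4517*t - 1.738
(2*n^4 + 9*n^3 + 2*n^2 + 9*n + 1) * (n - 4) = 2*n^5 + n^4 - 34*n^3 + n^2 - 35*n - 4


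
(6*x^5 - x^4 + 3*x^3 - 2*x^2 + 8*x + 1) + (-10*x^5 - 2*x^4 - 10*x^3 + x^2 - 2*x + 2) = -4*x^5 - 3*x^4 - 7*x^3 - x^2 + 6*x + 3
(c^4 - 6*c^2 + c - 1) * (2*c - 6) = 2*c^5 - 6*c^4 - 12*c^3 + 38*c^2 - 8*c + 6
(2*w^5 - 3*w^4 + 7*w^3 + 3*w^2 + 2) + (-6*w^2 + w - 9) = 2*w^5 - 3*w^4 + 7*w^3 - 3*w^2 + w - 7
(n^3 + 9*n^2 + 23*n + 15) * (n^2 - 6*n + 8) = n^5 + 3*n^4 - 23*n^3 - 51*n^2 + 94*n + 120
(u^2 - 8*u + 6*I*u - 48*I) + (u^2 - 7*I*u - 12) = 2*u^2 - 8*u - I*u - 12 - 48*I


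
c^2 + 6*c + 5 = (c + 1)*(c + 5)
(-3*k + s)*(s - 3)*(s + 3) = -3*k*s^2 + 27*k + s^3 - 9*s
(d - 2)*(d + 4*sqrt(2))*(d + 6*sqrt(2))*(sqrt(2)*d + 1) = sqrt(2)*d^4 - 2*sqrt(2)*d^3 + 21*d^3 - 42*d^2 + 58*sqrt(2)*d^2 - 116*sqrt(2)*d + 48*d - 96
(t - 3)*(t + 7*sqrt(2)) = t^2 - 3*t + 7*sqrt(2)*t - 21*sqrt(2)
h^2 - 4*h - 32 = (h - 8)*(h + 4)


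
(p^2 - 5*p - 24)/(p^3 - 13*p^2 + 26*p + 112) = (p + 3)/(p^2 - 5*p - 14)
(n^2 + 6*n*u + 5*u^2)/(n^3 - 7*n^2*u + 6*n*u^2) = (n^2 + 6*n*u + 5*u^2)/(n*(n^2 - 7*n*u + 6*u^2))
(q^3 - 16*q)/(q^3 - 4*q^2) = (q + 4)/q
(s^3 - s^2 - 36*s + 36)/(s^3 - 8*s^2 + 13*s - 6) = (s + 6)/(s - 1)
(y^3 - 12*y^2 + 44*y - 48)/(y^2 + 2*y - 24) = (y^2 - 8*y + 12)/(y + 6)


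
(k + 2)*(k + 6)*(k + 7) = k^3 + 15*k^2 + 68*k + 84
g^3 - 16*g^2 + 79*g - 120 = (g - 8)*(g - 5)*(g - 3)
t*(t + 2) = t^2 + 2*t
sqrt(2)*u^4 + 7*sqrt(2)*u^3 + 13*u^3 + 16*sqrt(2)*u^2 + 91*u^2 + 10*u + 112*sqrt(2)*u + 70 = (u + 7)*(u + sqrt(2))*(u + 5*sqrt(2))*(sqrt(2)*u + 1)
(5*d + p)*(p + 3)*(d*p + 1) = 5*d^2*p^2 + 15*d^2*p + d*p^3 + 3*d*p^2 + 5*d*p + 15*d + p^2 + 3*p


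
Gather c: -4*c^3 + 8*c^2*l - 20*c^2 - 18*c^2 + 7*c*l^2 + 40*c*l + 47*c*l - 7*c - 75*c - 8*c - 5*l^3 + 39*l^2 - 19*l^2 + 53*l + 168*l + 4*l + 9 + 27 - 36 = -4*c^3 + c^2*(8*l - 38) + c*(7*l^2 + 87*l - 90) - 5*l^3 + 20*l^2 + 225*l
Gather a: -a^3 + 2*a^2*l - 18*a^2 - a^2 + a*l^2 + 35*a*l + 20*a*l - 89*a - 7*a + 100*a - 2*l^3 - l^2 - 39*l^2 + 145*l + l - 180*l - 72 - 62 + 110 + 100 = -a^3 + a^2*(2*l - 19) + a*(l^2 + 55*l + 4) - 2*l^3 - 40*l^2 - 34*l + 76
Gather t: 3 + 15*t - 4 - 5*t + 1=10*t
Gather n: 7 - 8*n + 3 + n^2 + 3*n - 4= n^2 - 5*n + 6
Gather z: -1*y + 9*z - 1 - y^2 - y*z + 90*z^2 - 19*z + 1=-y^2 - y + 90*z^2 + z*(-y - 10)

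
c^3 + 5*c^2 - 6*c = c*(c - 1)*(c + 6)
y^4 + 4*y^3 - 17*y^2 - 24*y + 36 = (y - 3)*(y - 1)*(y + 2)*(y + 6)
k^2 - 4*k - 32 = (k - 8)*(k + 4)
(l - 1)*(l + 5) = l^2 + 4*l - 5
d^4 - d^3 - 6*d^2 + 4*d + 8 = (d - 2)^2*(d + 1)*(d + 2)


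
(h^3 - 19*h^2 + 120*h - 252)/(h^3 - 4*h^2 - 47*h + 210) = (h^2 - 13*h + 42)/(h^2 + 2*h - 35)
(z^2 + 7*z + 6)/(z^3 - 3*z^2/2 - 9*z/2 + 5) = 2*(z^2 + 7*z + 6)/(2*z^3 - 3*z^2 - 9*z + 10)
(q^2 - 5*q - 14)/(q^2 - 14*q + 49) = (q + 2)/(q - 7)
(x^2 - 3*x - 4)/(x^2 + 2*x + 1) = (x - 4)/(x + 1)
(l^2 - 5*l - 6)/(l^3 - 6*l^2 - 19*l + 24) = (l^2 - 5*l - 6)/(l^3 - 6*l^2 - 19*l + 24)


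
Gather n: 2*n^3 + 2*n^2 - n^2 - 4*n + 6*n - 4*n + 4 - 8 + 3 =2*n^3 + n^2 - 2*n - 1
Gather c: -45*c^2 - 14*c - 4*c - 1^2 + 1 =-45*c^2 - 18*c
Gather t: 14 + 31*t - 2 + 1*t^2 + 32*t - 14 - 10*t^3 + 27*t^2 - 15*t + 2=-10*t^3 + 28*t^2 + 48*t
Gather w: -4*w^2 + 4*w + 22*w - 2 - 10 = -4*w^2 + 26*w - 12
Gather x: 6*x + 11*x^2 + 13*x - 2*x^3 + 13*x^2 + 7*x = -2*x^3 + 24*x^2 + 26*x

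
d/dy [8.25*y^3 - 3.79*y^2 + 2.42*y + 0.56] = 24.75*y^2 - 7.58*y + 2.42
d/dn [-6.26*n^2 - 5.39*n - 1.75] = -12.52*n - 5.39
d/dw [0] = 0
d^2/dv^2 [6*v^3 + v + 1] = 36*v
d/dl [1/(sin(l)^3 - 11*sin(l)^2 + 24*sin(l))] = (-3*cos(l) + 22/tan(l) - 24*cos(l)/sin(l)^2)/((sin(l) - 8)^2*(sin(l) - 3)^2)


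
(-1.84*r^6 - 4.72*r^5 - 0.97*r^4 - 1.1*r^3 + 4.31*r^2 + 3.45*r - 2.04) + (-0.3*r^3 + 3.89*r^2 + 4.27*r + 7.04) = -1.84*r^6 - 4.72*r^5 - 0.97*r^4 - 1.4*r^3 + 8.2*r^2 + 7.72*r + 5.0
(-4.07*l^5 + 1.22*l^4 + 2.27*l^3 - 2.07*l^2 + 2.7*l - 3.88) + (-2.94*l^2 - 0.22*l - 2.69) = -4.07*l^5 + 1.22*l^4 + 2.27*l^3 - 5.01*l^2 + 2.48*l - 6.57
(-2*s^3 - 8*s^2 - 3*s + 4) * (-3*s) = 6*s^4 + 24*s^3 + 9*s^2 - 12*s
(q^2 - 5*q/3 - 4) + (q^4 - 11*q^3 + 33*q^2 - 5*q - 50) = q^4 - 11*q^3 + 34*q^2 - 20*q/3 - 54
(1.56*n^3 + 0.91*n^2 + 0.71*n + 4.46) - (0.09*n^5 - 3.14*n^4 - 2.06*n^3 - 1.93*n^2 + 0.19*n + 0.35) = -0.09*n^5 + 3.14*n^4 + 3.62*n^3 + 2.84*n^2 + 0.52*n + 4.11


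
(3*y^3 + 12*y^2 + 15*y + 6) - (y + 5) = 3*y^3 + 12*y^2 + 14*y + 1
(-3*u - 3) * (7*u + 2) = -21*u^2 - 27*u - 6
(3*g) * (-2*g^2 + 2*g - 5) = -6*g^3 + 6*g^2 - 15*g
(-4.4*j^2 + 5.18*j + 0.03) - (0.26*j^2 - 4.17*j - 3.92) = -4.66*j^2 + 9.35*j + 3.95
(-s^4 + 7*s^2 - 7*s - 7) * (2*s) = -2*s^5 + 14*s^3 - 14*s^2 - 14*s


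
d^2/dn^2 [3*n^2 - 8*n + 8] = 6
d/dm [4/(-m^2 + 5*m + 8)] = 4*(2*m - 5)/(-m^2 + 5*m + 8)^2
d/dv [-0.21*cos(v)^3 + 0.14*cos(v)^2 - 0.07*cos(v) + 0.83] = (0.63*cos(v)^2 - 0.28*cos(v) + 0.07)*sin(v)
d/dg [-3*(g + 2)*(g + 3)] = -6*g - 15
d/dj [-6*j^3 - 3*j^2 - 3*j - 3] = -18*j^2 - 6*j - 3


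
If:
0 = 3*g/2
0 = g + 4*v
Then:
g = 0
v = 0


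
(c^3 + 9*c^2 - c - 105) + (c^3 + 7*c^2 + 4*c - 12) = 2*c^3 + 16*c^2 + 3*c - 117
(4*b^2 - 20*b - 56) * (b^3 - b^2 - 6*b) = 4*b^5 - 24*b^4 - 60*b^3 + 176*b^2 + 336*b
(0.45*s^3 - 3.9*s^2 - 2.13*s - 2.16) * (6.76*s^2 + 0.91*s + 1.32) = 3.042*s^5 - 25.9545*s^4 - 17.3538*s^3 - 21.6879*s^2 - 4.7772*s - 2.8512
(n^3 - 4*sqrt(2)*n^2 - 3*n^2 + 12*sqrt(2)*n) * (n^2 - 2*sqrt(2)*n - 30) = n^5 - 6*sqrt(2)*n^4 - 3*n^4 - 14*n^3 + 18*sqrt(2)*n^3 + 42*n^2 + 120*sqrt(2)*n^2 - 360*sqrt(2)*n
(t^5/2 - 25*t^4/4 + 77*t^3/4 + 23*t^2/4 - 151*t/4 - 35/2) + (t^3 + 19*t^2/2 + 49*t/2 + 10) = t^5/2 - 25*t^4/4 + 81*t^3/4 + 61*t^2/4 - 53*t/4 - 15/2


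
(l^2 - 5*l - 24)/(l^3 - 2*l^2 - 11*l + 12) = (l - 8)/(l^2 - 5*l + 4)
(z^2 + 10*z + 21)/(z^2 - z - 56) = (z + 3)/(z - 8)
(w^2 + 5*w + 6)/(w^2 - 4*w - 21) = (w + 2)/(w - 7)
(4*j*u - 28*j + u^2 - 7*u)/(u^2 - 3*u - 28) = (4*j + u)/(u + 4)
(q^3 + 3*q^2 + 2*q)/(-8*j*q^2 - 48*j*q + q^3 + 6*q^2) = (q^2 + 3*q + 2)/(-8*j*q - 48*j + q^2 + 6*q)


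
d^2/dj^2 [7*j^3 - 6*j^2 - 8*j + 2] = 42*j - 12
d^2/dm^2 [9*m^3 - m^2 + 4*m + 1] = 54*m - 2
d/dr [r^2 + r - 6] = 2*r + 1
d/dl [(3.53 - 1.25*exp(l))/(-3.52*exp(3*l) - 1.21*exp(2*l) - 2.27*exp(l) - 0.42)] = (-8.8*exp(3*l) + 35.7643*exp(2*l) + 8.5426*exp(l) + 8.5381)*exp(l)/(12.3904*exp(6*l) + 8.5184*exp(5*l) + 17.4449*exp(4*l) + 8.4502*exp(3*l) + 6.1693*exp(2*l) + 1.9068*exp(l) + 0.1764)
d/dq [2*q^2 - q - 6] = 4*q - 1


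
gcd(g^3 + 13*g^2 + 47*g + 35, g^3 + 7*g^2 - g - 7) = g^2 + 8*g + 7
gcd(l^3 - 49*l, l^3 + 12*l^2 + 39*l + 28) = l + 7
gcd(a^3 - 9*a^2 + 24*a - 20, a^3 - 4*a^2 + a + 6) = a - 2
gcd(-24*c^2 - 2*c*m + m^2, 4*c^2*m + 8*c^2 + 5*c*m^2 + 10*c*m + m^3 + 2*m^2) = 4*c + m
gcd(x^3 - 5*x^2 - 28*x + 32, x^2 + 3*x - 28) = 1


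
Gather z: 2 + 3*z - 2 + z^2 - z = z^2 + 2*z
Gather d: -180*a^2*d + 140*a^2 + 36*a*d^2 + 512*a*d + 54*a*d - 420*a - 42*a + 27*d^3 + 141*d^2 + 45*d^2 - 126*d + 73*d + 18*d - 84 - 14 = 140*a^2 - 462*a + 27*d^3 + d^2*(36*a + 186) + d*(-180*a^2 + 566*a - 35) - 98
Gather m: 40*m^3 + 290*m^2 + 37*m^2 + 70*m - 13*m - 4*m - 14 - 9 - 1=40*m^3 + 327*m^2 + 53*m - 24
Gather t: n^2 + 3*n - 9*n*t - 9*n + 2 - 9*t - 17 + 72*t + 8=n^2 - 6*n + t*(63 - 9*n) - 7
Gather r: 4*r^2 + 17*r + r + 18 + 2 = 4*r^2 + 18*r + 20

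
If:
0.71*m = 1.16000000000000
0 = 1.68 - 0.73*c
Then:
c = 2.30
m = 1.63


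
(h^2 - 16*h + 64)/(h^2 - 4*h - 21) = (-h^2 + 16*h - 64)/(-h^2 + 4*h + 21)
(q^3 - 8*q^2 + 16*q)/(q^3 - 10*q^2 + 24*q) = (q - 4)/(q - 6)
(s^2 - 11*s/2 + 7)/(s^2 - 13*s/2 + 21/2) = (s - 2)/(s - 3)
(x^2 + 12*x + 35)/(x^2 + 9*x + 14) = (x + 5)/(x + 2)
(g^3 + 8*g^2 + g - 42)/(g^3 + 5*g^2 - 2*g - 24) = (g + 7)/(g + 4)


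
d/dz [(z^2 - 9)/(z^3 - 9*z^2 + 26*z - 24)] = (-z^2 - 6*z + 26)/(z^4 - 12*z^3 + 52*z^2 - 96*z + 64)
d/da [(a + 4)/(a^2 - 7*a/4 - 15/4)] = 4*(-4*a^2 - 32*a + 13)/(16*a^4 - 56*a^3 - 71*a^2 + 210*a + 225)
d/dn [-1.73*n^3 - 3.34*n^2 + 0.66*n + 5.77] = -5.19*n^2 - 6.68*n + 0.66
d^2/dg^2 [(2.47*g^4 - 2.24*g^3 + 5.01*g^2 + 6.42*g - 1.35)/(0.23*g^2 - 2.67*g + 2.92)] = (0.261326*g^6 - 9.10096199999999*g^5 + 115.60341*g^4 - 330.209914*g^3 + 336.889326*g^2 - 135.490638*g + 168.105594)/(0.012167*g^6 - 0.423729*g^5 + 5.382345*g^4 - 29.793195*g^3 + 68.33238*g^2 - 68.296464*g + 24.897088)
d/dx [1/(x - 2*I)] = -1/(x - 2*I)^2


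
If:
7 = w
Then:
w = 7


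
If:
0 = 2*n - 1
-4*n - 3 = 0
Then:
No Solution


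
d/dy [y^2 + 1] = 2*y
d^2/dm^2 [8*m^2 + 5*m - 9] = 16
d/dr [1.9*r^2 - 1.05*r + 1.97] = 3.8*r - 1.05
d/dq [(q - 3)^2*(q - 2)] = (q - 3)*(3*q - 7)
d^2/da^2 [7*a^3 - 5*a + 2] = 42*a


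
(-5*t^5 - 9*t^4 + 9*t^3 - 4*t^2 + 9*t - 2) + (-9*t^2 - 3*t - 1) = -5*t^5 - 9*t^4 + 9*t^3 - 13*t^2 + 6*t - 3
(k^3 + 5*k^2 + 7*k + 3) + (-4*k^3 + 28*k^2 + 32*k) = -3*k^3 + 33*k^2 + 39*k + 3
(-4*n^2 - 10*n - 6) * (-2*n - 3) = 8*n^3 + 32*n^2 + 42*n + 18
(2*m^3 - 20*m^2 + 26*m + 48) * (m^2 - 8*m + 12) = 2*m^5 - 36*m^4 + 210*m^3 - 400*m^2 - 72*m + 576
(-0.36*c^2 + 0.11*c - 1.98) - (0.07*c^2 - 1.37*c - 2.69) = -0.43*c^2 + 1.48*c + 0.71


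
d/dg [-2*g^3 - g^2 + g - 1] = -6*g^2 - 2*g + 1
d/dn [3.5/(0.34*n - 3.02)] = -1.19/(0.34*n - 3.02)^2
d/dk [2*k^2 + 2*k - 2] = 4*k + 2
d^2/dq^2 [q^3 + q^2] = 6*q + 2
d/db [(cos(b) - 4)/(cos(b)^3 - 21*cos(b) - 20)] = (3*cos(b)/2 - 6*cos(2*b) + cos(3*b)/2 + 98)*sin(b)/(-cos(b)^3 + 21*cos(b) + 20)^2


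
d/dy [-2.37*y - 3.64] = -2.37000000000000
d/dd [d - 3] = 1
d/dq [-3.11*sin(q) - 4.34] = -3.11*cos(q)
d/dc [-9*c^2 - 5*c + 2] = -18*c - 5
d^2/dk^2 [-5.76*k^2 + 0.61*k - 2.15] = -11.5200000000000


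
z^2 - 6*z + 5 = (z - 5)*(z - 1)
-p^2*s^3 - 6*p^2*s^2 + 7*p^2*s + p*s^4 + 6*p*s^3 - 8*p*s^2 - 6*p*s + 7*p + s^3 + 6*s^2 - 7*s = (-p + s)*(s - 1)*(s + 7)*(p*s + 1)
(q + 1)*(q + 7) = q^2 + 8*q + 7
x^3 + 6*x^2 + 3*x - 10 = (x - 1)*(x + 2)*(x + 5)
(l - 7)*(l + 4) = l^2 - 3*l - 28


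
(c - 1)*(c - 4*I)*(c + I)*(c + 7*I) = c^4 - c^3 + 4*I*c^3 + 25*c^2 - 4*I*c^2 - 25*c + 28*I*c - 28*I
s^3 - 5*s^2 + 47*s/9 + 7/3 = (s - 3)*(s - 7/3)*(s + 1/3)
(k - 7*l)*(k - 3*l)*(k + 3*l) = k^3 - 7*k^2*l - 9*k*l^2 + 63*l^3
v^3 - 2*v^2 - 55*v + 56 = (v - 8)*(v - 1)*(v + 7)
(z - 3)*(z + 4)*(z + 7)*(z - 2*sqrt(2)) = z^4 - 2*sqrt(2)*z^3 + 8*z^3 - 16*sqrt(2)*z^2 - 5*z^2 - 84*z + 10*sqrt(2)*z + 168*sqrt(2)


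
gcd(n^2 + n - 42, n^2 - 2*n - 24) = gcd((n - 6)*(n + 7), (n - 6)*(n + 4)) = n - 6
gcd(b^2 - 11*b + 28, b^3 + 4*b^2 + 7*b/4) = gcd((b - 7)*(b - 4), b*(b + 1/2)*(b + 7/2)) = 1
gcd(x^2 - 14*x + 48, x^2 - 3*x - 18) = x - 6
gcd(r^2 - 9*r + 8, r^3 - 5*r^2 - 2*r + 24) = 1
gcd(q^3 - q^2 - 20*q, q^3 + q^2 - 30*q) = q^2 - 5*q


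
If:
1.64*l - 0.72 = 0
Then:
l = 0.44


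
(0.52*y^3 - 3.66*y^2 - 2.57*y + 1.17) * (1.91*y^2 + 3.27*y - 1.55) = 0.9932*y^5 - 5.2902*y^4 - 17.6829*y^3 - 0.4962*y^2 + 7.8094*y - 1.8135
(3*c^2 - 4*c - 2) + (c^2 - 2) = 4*c^2 - 4*c - 4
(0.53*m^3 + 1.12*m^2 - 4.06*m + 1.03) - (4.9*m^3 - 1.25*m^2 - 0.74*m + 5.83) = -4.37*m^3 + 2.37*m^2 - 3.32*m - 4.8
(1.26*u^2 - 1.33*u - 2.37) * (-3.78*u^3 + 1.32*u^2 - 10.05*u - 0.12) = -4.7628*u^5 + 6.6906*u^4 - 5.46*u^3 + 10.0869*u^2 + 23.9781*u + 0.2844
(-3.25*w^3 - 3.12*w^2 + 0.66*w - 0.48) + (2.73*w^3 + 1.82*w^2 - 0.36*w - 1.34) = -0.52*w^3 - 1.3*w^2 + 0.3*w - 1.82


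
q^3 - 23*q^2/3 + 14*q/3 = q*(q - 7)*(q - 2/3)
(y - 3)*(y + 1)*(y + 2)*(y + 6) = y^4 + 6*y^3 - 7*y^2 - 48*y - 36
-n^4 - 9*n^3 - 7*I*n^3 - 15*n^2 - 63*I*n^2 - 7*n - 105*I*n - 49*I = (n + 7)*(n + 7*I)*(-I*n - I)^2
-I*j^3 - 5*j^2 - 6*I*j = j*(j - 6*I)*(-I*j + 1)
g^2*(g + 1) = g^3 + g^2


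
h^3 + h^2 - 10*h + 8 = (h - 2)*(h - 1)*(h + 4)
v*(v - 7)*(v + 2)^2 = v^4 - 3*v^3 - 24*v^2 - 28*v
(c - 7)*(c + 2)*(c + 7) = c^3 + 2*c^2 - 49*c - 98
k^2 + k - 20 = (k - 4)*(k + 5)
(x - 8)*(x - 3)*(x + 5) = x^3 - 6*x^2 - 31*x + 120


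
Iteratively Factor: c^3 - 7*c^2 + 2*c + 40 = (c + 2)*(c^2 - 9*c + 20) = (c - 4)*(c + 2)*(c - 5)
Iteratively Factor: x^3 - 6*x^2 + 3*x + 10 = (x - 5)*(x^2 - x - 2) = (x - 5)*(x + 1)*(x - 2)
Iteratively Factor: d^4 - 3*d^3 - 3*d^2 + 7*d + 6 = (d + 1)*(d^3 - 4*d^2 + d + 6) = (d + 1)^2*(d^2 - 5*d + 6) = (d - 3)*(d + 1)^2*(d - 2)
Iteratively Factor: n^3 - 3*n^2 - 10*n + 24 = (n + 3)*(n^2 - 6*n + 8) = (n - 2)*(n + 3)*(n - 4)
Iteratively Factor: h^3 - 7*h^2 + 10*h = (h)*(h^2 - 7*h + 10) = h*(h - 2)*(h - 5)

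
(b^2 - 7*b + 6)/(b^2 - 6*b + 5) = (b - 6)/(b - 5)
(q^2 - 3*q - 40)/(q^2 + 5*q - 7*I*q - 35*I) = (q - 8)/(q - 7*I)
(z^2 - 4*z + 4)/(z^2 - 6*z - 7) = (-z^2 + 4*z - 4)/(-z^2 + 6*z + 7)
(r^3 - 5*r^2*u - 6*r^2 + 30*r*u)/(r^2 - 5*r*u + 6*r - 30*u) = r*(r - 6)/(r + 6)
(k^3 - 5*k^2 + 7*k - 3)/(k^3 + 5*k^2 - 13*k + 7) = (k - 3)/(k + 7)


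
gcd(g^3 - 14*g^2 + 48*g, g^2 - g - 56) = g - 8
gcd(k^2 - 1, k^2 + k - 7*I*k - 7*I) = k + 1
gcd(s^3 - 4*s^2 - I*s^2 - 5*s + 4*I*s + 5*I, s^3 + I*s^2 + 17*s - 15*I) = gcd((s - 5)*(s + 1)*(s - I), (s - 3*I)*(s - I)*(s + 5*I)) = s - I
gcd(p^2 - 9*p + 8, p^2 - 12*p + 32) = p - 8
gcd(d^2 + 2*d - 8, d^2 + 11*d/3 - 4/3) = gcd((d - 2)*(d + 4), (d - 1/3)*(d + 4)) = d + 4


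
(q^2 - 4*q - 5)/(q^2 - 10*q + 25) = (q + 1)/(q - 5)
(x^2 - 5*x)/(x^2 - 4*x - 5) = x/(x + 1)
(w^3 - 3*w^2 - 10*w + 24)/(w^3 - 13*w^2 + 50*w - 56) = (w + 3)/(w - 7)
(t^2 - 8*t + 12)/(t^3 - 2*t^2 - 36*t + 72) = 1/(t + 6)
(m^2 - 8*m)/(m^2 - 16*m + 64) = m/(m - 8)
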